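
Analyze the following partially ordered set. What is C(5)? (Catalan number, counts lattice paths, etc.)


C(n) = C(2n, n) / (n+1).
C(10, 5) = 252
C(5) = 252 / 6 = 42


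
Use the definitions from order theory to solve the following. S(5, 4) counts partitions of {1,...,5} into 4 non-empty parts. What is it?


S(n,k) = k*S(n-1,k) + S(n-1,k-1).
S(4,4) = 1, S(4,3) = 6
S(5,4) = 4*1 + 6 = 4 + 6
S(5,4) = 10


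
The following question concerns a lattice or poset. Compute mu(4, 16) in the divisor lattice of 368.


In a divisor lattice, mu(a,b) = mu(b/a) where mu is the classical Mobius function.
b/a = 16/4 = 4
Prime factorization of 4: primes [2]
4 is not squarefree, so mu(4) = 0


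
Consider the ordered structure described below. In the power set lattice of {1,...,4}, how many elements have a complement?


An element a is complemented if some b has a meet b = bottom, a join b = top.
every subset A has complement S\A, so all elements are complemented.
Complemented elements: {}, {1}, {2}, {3}, {4}, {1,2}, ... (10 more)
Count: 16


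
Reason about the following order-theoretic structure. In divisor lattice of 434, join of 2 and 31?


In a divisor lattice, join = lcm (least common multiple).
gcd(2,31) = 1
lcm(2,31) = 2*31/gcd = 62/1 = 62


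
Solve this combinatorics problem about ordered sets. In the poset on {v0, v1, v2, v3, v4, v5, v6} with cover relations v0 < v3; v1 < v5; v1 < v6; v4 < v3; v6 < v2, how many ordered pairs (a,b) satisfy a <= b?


The order relation is {(a,b) : a <= b}, reflexive so it includes (a,a).
Examples: (v0,v0), (v0,v3), (v1,v1), (v1,v2), (v1,v5), ...
Total ordered pairs: 13


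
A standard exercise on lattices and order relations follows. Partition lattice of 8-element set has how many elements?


B(n) = number of set partitions of an n-element set.
B(n) satisfies the recurrence: B(n+1) = sum_k C(n,k)*B(k).
B(8) = 4140


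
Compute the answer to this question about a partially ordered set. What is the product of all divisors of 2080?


Divisors of 2080: [1, 2, 4, 5, 8, 10, 13, 16, 20, 26, 32, 40, 52, 65, 80, 104, 130, 160, 208, 260, 416, 520, 1040, 2080]
Product = n^(d(n)/2) = 2080^(24/2)
Product = 6557827967253220516257857536000000000000


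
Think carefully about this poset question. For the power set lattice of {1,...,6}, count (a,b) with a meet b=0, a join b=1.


Complement pair (a,b): a meet b = bottom, a join b = top.
Here: A intersect B = {} and A union B = {1,...,6}.
Pairs found: ({},{1,2,3,4,5,6}), ({1},{2,3,4,5,6}), ({2},{1,3,4,5,6}), ({3},{1,2,4,5,6}), ... (60 more)
Total ordered pairs: 64


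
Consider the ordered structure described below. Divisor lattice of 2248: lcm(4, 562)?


Join=lcm.
gcd(4,562)=2
lcm=1124


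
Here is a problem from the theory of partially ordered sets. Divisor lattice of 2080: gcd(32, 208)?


Meet=gcd.
gcd(32,208)=16


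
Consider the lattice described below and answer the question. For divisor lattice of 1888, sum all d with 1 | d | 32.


Interval [1,32] in divisors of 1888: [1, 2, 4, 8, 16, 32]
Sum = 63


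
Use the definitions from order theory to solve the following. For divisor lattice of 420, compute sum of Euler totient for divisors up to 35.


Divisors of 420 up to 35: [1, 2, 3, 4, 5, 6, 7, 10, 12, 14, 15, 20, 21, 28, 30, 35]
phi values: [1, 1, 2, 2, 4, 2, 6, 4, 4, 6, 8, 8, 12, 12, 8, 24]
Sum = 104


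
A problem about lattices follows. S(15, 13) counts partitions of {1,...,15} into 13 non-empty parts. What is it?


S(n,k) = k*S(n-1,k) + S(n-1,k-1).
S(14,13) = 91, S(14,12) = 3367
S(15,13) = 13*91 + 3367 = 1183 + 3367
S(15,13) = 4550


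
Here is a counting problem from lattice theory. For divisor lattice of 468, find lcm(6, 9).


In a divisor lattice, join = lcm (least common multiple).
Compute lcm iteratively: start with first element, then lcm(current, next).
Elements: [6, 9]
lcm(6,9) = 18
Final lcm = 18


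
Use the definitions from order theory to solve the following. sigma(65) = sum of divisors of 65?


sigma(n) = sum of divisors.
Divisors of 65: [1, 5, 13, 65]
Sum = 84


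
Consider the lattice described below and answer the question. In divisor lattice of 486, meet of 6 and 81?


In a divisor lattice, meet = gcd (greatest common divisor).
By Euclidean algorithm or factoring: gcd(6,81) = 3


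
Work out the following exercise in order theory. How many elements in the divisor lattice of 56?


Divisors of 56: [1, 2, 4, 7, 8, 14, 28, 56]
Count: 8


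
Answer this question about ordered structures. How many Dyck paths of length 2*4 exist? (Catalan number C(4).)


C(n) = C(2n, n) / (n+1).
C(8, 4) = 70
C(4) = 70 / 5 = 14


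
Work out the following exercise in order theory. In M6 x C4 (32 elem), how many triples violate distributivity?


Distributive law: a ^ (b v c) = (a ^ b) v (a ^ c).
Check all 32^3 = 32768 ordered triples (a,b,c).
  e.g. a=(a1,0), b=(a2,0), c=(a3,0): lhs=(a1,0) != rhs=(0,0)
  e.g. a=(a1,0), b=(a2,0), c=(a3,1): lhs=(a1,0) != rhs=(0,0)
Total violating triples: 7680


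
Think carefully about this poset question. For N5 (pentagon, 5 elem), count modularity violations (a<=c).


Modular law: if a <= c then a v (b ^ c) = (a v b) ^ c.
Check all triples (a,b,c) with a <= c among 5 elements.
  e.g. a=a, b=c, c=b: lhs=a != rhs=b
Total violating triples: 1


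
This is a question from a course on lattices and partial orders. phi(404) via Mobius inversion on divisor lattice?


phi(n) = n * prod_{p|n} (1 - 1/p).
Prime divisors of 404: [2, 101]
phi(404) = 404 * (1 - 1/2) * (1 - 1/101)
phi(404) = 200


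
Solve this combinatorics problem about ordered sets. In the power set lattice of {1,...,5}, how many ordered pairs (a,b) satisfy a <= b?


The order relation is {(a,b) : a <= b}, reflexive so it includes (a,a).
Examples: ({},{}), ({},{1,2}), ({},{1,2,3}), ({},{1,2,3,4}), ({},{1,2,3,4,5}), ...
Total ordered pairs: 243


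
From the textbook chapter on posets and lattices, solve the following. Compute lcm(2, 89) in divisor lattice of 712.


In a divisor lattice, join = lcm (least common multiple).
gcd(2,89) = 1
lcm(2,89) = 2*89/gcd = 178/1 = 178


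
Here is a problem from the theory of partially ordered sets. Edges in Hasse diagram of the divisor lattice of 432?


A cover relation a -< b holds when a < b with no c strictly between.
Cover relations:
  1 -< 2
  1 -< 3
  2 -< 4
  2 -< 6
  3 -< 6
  3 -< 9
  4 -< 8
  4 -< 12
  ...23 more
Total: 31


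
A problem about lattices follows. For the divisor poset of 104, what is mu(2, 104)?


In a divisor lattice, mu(a,b) = mu(b/a) where mu is the classical Mobius function.
b/a = 104/2 = 52
Prime factorization of 52: primes [2, 13]
52 is not squarefree, so mu(52) = 0


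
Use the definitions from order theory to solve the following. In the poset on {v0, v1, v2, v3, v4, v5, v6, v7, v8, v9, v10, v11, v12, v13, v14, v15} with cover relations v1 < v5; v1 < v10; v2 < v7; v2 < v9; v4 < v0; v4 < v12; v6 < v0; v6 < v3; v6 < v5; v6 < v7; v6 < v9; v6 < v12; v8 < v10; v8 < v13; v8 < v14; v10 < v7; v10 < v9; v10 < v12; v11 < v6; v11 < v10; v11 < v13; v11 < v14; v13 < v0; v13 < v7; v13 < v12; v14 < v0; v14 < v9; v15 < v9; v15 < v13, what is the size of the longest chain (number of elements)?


A chain is a totally ordered subset; we count the number of elements in a maximum chain.
Compute, for each element x, the size of the longest chain ending at x:
  v1: 1
  v2: 1
  v4: 1
  v8: 1
  v11: 1
  v15: 1
  ...
A maximum chain: v11 < v6 < v0
Number of elements in the longest chain: 3


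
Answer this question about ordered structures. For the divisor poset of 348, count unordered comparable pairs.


A comparable pair {a,b} has a < b or b < a in the order.
Count unordered pairs where one element is strictly below the other.
Examples: {1,2}, {1,3}, {1,4}, {1,6}, ...
Total comparable pairs: 42


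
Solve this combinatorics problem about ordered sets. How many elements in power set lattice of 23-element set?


Power set = 2^n.
2^23 = 8388608


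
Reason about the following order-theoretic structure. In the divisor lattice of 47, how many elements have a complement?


An element a is complemented if some b has a meet b = bottom, a join b = top.
a is complemented iff gcd(a, n/a)=1, i.e. a is a unitary divisor of 47.
Complemented elements: 1, 47
Count: 2


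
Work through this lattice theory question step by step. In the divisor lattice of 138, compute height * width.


Height = length of longest chain minus 1; width = size of largest antichain.
A maximum chain: 1 | 23 | 69 | 138  (height 3).
A maximum antichain: {2, 3, 23}  (width 3).
Product = 3 * 3 = 9


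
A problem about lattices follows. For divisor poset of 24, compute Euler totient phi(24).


phi(n) = n * prod_{p|n} (1 - 1/p).
Prime divisors of 24: [2, 3]
phi(24) = 24 * (1 - 1/2) * (1 - 1/3)
phi(24) = 8


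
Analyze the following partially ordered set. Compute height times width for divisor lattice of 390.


Height = length of longest chain minus 1; width = size of largest antichain.
A maximum chain: 1 | 13 | 65 | 195 | 390  (height 4).
A maximum antichain: {6, 10, 15, 26, 39, 65}  (width 6).
Product = 4 * 6 = 24


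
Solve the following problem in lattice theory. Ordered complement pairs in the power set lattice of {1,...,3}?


Complement pair (a,b): a meet b = bottom, a join b = top.
Here: A intersect B = {} and A union B = {1,...,3}.
Pairs found: ({},{1,2,3}), ({1},{2,3}), ({2},{1,3}), ({3},{1,2}), ... (4 more)
Total ordered pairs: 8


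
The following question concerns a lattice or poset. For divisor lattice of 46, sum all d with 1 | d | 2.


Interval [1,2] in divisors of 46: [1, 2]
Sum = 3


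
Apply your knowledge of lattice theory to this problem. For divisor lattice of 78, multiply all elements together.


Divisors of 78: [1, 2, 3, 6, 13, 26, 39, 78]
Product = n^(d(n)/2) = 78^(8/2)
Product = 37015056


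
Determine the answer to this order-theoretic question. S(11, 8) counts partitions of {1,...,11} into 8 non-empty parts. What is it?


S(n,k) = k*S(n-1,k) + S(n-1,k-1).
S(10,8) = 750, S(10,7) = 5880
S(11,8) = 8*750 + 5880 = 6000 + 5880
S(11,8) = 11880


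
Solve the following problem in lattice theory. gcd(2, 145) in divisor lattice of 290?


Meet=gcd.
gcd(2,145)=1


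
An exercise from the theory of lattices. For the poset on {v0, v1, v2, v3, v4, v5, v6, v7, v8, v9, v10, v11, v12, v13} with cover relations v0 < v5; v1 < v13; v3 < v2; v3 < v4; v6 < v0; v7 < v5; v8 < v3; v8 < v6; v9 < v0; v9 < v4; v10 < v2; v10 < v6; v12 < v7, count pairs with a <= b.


The order relation is {(a,b) : a <= b}, reflexive so it includes (a,a).
Examples: (v0,v0), (v0,v5), (v1,v1), (v1,v13), (v10,v0), ...
Total ordered pairs: 36


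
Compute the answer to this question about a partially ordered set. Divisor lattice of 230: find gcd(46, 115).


In a divisor lattice, meet = gcd (greatest common divisor).
By Euclidean algorithm or factoring: gcd(46,115) = 23


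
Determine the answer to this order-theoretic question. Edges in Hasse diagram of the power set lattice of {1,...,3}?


A cover relation a -< b holds when a < b with no c strictly between.
Cover relations:
  {} -< {1}
  {} -< {2}
  {} -< {3}
  {1} -< {1,2}
  {1} -< {1,3}
  {2} -< {1,2}
  {2} -< {2,3}
  {3} -< {1,3}
  ...4 more
Total: 12


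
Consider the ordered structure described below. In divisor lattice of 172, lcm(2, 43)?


Join=lcm.
gcd(2,43)=1
lcm=86


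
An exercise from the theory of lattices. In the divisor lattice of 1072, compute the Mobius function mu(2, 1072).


In a divisor lattice, mu(a,b) = mu(b/a) where mu is the classical Mobius function.
b/a = 1072/2 = 536
Prime factorization of 536: primes [2, 67]
536 is not squarefree, so mu(536) = 0


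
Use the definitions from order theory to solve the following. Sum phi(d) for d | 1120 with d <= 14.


Divisors of 1120 up to 14: [1, 2, 4, 5, 7, 8, 10, 14]
phi values: [1, 1, 2, 4, 6, 4, 4, 6]
Sum = 28


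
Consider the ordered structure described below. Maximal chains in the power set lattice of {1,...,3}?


A maximal chain goes from the minimum element to a maximal element via cover relations.
Counting all min-to-max paths in the cover graph.
Total maximal chains: 6


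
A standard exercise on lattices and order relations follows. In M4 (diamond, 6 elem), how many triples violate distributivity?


Distributive law: a ^ (b v c) = (a ^ b) v (a ^ c).
Check all 6^3 = 216 ordered triples (a,b,c).
  e.g. a=a1, b=a2, c=a3: lhs=a1 != rhs=0
  e.g. a=a1, b=a2, c=a4: lhs=a1 != rhs=0
Total violating triples: 24


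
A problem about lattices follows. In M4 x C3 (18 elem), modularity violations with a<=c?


Modular law: if a <= c then a v (b ^ c) = (a v b) ^ c.
Check all triples (a,b,c) with a <= c among 18 elements.
This lattice is modular (diamonds M_m and their chain-products are modular).
Total violating triples: 0


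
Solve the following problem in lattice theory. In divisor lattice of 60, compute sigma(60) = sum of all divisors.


sigma(n) = sum of divisors.
Divisors of 60: [1, 2, 3, 4, 5, 6, 10, 12, 15, 20, 30, 60]
Sum = 168


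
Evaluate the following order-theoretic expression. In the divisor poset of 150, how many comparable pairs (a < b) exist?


A comparable pair {a,b} has a < b or b < a in the order.
Count unordered pairs where one element is strictly below the other.
Examples: {1,2}, {1,3}, {1,5}, {1,6}, ...
Total comparable pairs: 42


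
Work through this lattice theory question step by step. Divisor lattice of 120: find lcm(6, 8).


In a divisor lattice, join = lcm (least common multiple).
gcd(6,8) = 2
lcm(6,8) = 6*8/gcd = 48/2 = 24


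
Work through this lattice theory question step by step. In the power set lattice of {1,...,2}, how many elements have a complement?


An element a is complemented if some b has a meet b = bottom, a join b = top.
every subset A has complement S\A, so all elements are complemented.
Complemented elements: {}, {1}, {2}, {1,2}
Count: 4


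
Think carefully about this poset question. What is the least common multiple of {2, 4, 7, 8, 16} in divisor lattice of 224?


In a divisor lattice, join = lcm (least common multiple).
Compute lcm iteratively: start with first element, then lcm(current, next).
Elements: [2, 4, 7, 8, 16]
lcm(2,4) = 4
lcm(4,7) = 28
lcm(28,8) = 56
lcm(56,16) = 112
Final lcm = 112


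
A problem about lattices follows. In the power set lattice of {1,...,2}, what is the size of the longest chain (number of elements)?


A chain is a totally ordered subset; we count the number of elements in a maximum chain.
Compute, for each element x, the size of the longest chain ending at x:
  {}: 1
  {1}: 2
  {2}: 2
  {1,2}: 3
A maximum chain: {} < {1} < {1,2}
Number of elements in the longest chain: 3


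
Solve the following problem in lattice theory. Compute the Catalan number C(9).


C(n) = C(2n, n) / (n+1).
C(18, 9) = 48620
C(9) = 48620 / 10 = 4862


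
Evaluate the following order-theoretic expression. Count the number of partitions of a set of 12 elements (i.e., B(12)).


B(n) = number of set partitions of an n-element set.
B(n) satisfies the recurrence: B(n+1) = sum_k C(n,k)*B(k).
B(12) = 4213597


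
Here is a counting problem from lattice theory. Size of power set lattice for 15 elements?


Power set = 2^n.
2^15 = 32768


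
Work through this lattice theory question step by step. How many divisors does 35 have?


Divisors of 35: [1, 5, 7, 35]
Count: 4


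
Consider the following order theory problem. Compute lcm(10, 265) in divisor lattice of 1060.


In a divisor lattice, join = lcm (least common multiple).
gcd(10,265) = 5
lcm(10,265) = 10*265/gcd = 2650/5 = 530


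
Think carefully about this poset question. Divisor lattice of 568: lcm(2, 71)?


Join=lcm.
gcd(2,71)=1
lcm=142


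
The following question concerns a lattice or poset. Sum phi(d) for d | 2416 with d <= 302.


Divisors of 2416 up to 302: [1, 2, 4, 8, 16, 151, 302]
phi values: [1, 1, 2, 4, 8, 150, 150]
Sum = 316


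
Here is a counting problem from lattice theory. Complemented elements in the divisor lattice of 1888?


An element a is complemented if some b has a meet b = bottom, a join b = top.
a is complemented iff gcd(a, n/a)=1, i.e. a is a unitary divisor of 1888.
Complemented elements: 1, 32, 59, 1888
Count: 4


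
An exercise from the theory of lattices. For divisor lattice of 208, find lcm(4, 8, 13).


In a divisor lattice, join = lcm (least common multiple).
Compute lcm iteratively: start with first element, then lcm(current, next).
Elements: [4, 8, 13]
lcm(4,8) = 8
lcm(8,13) = 104
Final lcm = 104


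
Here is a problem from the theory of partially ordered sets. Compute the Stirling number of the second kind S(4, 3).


S(n,k) = k*S(n-1,k) + S(n-1,k-1).
S(3,3) = 1, S(3,2) = 3
S(4,3) = 3*1 + 3 = 3 + 3
S(4,3) = 6


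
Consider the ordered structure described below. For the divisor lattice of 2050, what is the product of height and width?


Height = length of longest chain minus 1; width = size of largest antichain.
A maximum chain: 1 | 41 | 205 | 1025 | 2050  (height 4).
A maximum antichain: {10, 25, 82, 205}  (width 4).
Product = 4 * 4 = 16


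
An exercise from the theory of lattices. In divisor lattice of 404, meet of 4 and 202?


In a divisor lattice, meet = gcd (greatest common divisor).
By Euclidean algorithm or factoring: gcd(4,202) = 2


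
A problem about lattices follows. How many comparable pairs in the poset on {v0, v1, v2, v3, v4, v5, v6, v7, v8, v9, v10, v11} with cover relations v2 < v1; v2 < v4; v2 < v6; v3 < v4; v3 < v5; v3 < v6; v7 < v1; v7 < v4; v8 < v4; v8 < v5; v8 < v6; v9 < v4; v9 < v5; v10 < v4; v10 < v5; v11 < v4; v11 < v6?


A comparable pair {a,b} has a < b or b < a in the order.
Count unordered pairs where one element is strictly below the other.
Examples: {v1,v2}, {v1,v7}, {v2,v4}, {v2,v6}, ...
Total comparable pairs: 17


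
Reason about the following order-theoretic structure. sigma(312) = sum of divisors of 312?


sigma(n) = sum of divisors.
Divisors of 312: [1, 2, 3, 4, 6, 8, 12, 13, 24, 26, 39, 52, 78, 104, 156, 312]
Sum = 840


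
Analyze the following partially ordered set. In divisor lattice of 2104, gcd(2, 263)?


Meet=gcd.
gcd(2,263)=1


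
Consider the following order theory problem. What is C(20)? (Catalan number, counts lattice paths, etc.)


C(n) = C(2n, n) / (n+1).
C(40, 20) = 137846528820
C(20) = 137846528820 / 21 = 6564120420


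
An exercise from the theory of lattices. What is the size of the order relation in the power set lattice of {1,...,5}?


The order relation is {(a,b) : a <= b}, reflexive so it includes (a,a).
Examples: ({},{}), ({},{1,2}), ({},{1,2,3}), ({},{1,2,3,4}), ({},{1,2,3,4,5}), ...
Total ordered pairs: 243


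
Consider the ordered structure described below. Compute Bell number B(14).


B(n) = number of set partitions of an n-element set.
B(n) satisfies the recurrence: B(n+1) = sum_k C(n,k)*B(k).
B(14) = 190899322


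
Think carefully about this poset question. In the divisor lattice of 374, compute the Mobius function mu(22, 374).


In a divisor lattice, mu(a,b) = mu(b/a) where mu is the classical Mobius function.
b/a = 374/22 = 17
Prime factorization of 17: primes [17]
17 is squarefree with 1 prime factor(s), so mu(17) = (-1)^1 = -1


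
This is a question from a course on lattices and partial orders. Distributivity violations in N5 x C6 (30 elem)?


Distributive law: a ^ (b v c) = (a ^ b) v (a ^ c).
Check all 30^3 = 27000 ordered triples (a,b,c).
  e.g. a=(b,0), b=(a,0), c=(c,0): lhs=(b,0) != rhs=(a,0)
  e.g. a=(b,0), b=(a,0), c=(c,1): lhs=(b,0) != rhs=(a,0)
Total violating triples: 432


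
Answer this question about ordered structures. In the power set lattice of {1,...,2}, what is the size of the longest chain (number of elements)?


A chain is a totally ordered subset; we count the number of elements in a maximum chain.
Compute, for each element x, the size of the longest chain ending at x:
  {}: 1
  {1}: 2
  {2}: 2
  {1,2}: 3
A maximum chain: {} < {1} < {1,2}
Number of elements in the longest chain: 3


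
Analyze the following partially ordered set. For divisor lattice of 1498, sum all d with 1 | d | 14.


Interval [1,14] in divisors of 1498: [1, 2, 7, 14]
Sum = 24


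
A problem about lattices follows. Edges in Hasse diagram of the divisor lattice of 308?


A cover relation a -< b holds when a < b with no c strictly between.
Cover relations:
  1 -< 2
  1 -< 7
  1 -< 11
  2 -< 4
  2 -< 14
  2 -< 22
  4 -< 28
  4 -< 44
  ...12 more
Total: 20


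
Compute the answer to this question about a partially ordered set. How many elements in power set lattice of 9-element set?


Power set = 2^n.
2^9 = 512


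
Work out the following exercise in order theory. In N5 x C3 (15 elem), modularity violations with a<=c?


Modular law: if a <= c then a v (b ^ c) = (a v b) ^ c.
Check all triples (a,b,c) with a <= c among 15 elements.
  e.g. a=(a,0), b=(c,0), c=(b,0): lhs=(a,0) != rhs=(b,0)
  e.g. a=(a,0), b=(c,1), c=(b,0): lhs=(a,0) != rhs=(b,0)
Total violating triples: 18


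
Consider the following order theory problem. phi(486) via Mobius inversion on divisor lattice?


phi(n) = n * prod_{p|n} (1 - 1/p).
Prime divisors of 486: [2, 3]
phi(486) = 486 * (1 - 1/2) * (1 - 1/3)
phi(486) = 162


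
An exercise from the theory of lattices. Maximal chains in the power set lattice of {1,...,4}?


A maximal chain goes from the minimum element to a maximal element via cover relations.
Counting all min-to-max paths in the cover graph.
Total maximal chains: 24


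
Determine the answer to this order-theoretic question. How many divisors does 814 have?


Divisors of 814: [1, 2, 11, 22, 37, 74, 407, 814]
Count: 8


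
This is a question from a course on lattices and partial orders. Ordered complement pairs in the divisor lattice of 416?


Complement pair (a,b): a meet b = bottom, a join b = top.
Here: gcd(a,b)=1 and lcm(a,b)=416, i.e. a*b=416 with a,b coprime.
Pairs found: (1,416), (13,32), (32,13), (416,1)
Total ordered pairs: 4


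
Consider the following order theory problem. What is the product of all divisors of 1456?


Divisors of 1456: [1, 2, 4, 7, 8, 13, 14, 16, 26, 28, 52, 56, 91, 104, 112, 182, 208, 364, 728, 1456]
Product = n^(d(n)/2) = 1456^(20/2)
Product = 42816754991425141257901415858176


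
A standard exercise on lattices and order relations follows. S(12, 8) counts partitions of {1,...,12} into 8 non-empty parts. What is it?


S(n,k) = k*S(n-1,k) + S(n-1,k-1).
S(11,8) = 11880, S(11,7) = 63987
S(12,8) = 8*11880 + 63987 = 95040 + 63987
S(12,8) = 159027


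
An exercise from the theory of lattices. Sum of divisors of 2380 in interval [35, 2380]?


Interval [35,2380] in divisors of 2380: [35, 70, 140, 595, 1190, 2380]
Sum = 4410


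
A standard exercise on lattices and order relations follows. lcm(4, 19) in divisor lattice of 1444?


Join=lcm.
gcd(4,19)=1
lcm=76


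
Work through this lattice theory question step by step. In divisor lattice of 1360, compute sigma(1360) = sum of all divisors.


sigma(n) = sum of divisors.
Divisors of 1360: [1, 2, 4, 5, 8, 10, 16, 17, 20, 34, 40, 68, 80, 85, 136, 170, 272, 340, 680, 1360]
Sum = 3348


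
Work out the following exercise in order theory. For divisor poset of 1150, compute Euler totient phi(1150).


phi(n) = n * prod_{p|n} (1 - 1/p).
Prime divisors of 1150: [2, 5, 23]
phi(1150) = 1150 * (1 - 1/2) * (1 - 1/5) * (1 - 1/23)
phi(1150) = 440


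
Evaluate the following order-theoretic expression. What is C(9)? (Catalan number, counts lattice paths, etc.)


C(n) = C(2n, n) / (n+1).
C(18, 9) = 48620
C(9) = 48620 / 10 = 4862


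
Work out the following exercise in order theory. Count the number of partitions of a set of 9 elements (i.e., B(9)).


B(n) = number of set partitions of an n-element set.
B(n) satisfies the recurrence: B(n+1) = sum_k C(n,k)*B(k).
B(9) = 21147


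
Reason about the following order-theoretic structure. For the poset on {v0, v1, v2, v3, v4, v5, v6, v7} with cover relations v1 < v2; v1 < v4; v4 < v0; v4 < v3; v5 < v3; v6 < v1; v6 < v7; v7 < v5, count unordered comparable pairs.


A comparable pair {a,b} has a < b or b < a in the order.
Count unordered pairs where one element is strictly below the other.
Examples: {v0,v1}, {v0,v4}, {v0,v6}, {v1,v2}, ...
Total comparable pairs: 16


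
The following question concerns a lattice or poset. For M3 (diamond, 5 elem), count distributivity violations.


Distributive law: a ^ (b v c) = (a ^ b) v (a ^ c).
Check all 5^3 = 125 ordered triples (a,b,c).
  e.g. a=a1, b=a2, c=a3: lhs=a1 != rhs=0
  e.g. a=a1, b=a3, c=a2: lhs=a1 != rhs=0
Total violating triples: 6


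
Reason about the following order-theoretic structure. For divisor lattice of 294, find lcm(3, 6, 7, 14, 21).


In a divisor lattice, join = lcm (least common multiple).
Compute lcm iteratively: start with first element, then lcm(current, next).
Elements: [3, 6, 7, 14, 21]
lcm(3,6) = 6
lcm(6,7) = 42
lcm(42,14) = 42
lcm(42,21) = 42
Final lcm = 42


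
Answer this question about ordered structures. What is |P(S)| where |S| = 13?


Power set = 2^n.
2^13 = 8192


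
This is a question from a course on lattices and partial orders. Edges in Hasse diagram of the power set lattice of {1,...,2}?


A cover relation a -< b holds when a < b with no c strictly between.
Cover relations:
  {} -< {1}
  {} -< {2}
  {1} -< {1,2}
  {2} -< {1,2}
Total: 4


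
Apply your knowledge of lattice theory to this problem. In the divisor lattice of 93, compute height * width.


Height = length of longest chain minus 1; width = size of largest antichain.
A maximum chain: 1 | 31 | 93  (height 2).
A maximum antichain: {3, 31}  (width 2).
Product = 2 * 2 = 4


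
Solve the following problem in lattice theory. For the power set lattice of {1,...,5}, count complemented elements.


An element a is complemented if some b has a meet b = bottom, a join b = top.
every subset A has complement S\A, so all elements are complemented.
Complemented elements: {}, {1}, {2}, {3}, {4}, {5}, ... (26 more)
Count: 32


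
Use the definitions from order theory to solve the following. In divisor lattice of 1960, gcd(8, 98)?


Meet=gcd.
gcd(8,98)=2


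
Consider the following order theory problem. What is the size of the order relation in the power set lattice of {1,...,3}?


The order relation is {(a,b) : a <= b}, reflexive so it includes (a,a).
Examples: ({},{}), ({},{1,2}), ({},{1,2,3}), ({},{1,3}), ({},{1}), ...
Total ordered pairs: 27


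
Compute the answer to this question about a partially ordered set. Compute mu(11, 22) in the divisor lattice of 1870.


In a divisor lattice, mu(a,b) = mu(b/a) where mu is the classical Mobius function.
b/a = 22/11 = 2
Prime factorization of 2: primes [2]
2 is squarefree with 1 prime factor(s), so mu(2) = (-1)^1 = -1


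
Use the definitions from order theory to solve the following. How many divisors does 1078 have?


Divisors of 1078: [1, 2, 7, 11, 14, 22, 49, 77, 98, 154, 539, 1078]
Count: 12


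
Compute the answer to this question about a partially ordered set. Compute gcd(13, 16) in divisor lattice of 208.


In a divisor lattice, meet = gcd (greatest common divisor).
By Euclidean algorithm or factoring: gcd(13,16) = 1


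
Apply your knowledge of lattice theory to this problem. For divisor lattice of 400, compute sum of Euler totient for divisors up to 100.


Divisors of 400 up to 100: [1, 2, 4, 5, 8, 10, 16, 20, 25, 40, 50, 80, 100]
phi values: [1, 1, 2, 4, 4, 4, 8, 8, 20, 16, 20, 32, 40]
Sum = 160


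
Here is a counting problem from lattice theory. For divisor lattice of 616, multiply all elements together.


Divisors of 616: [1, 2, 4, 7, 8, 11, 14, 22, 28, 44, 56, 77, 88, 154, 308, 616]
Product = n^(d(n)/2) = 616^(16/2)
Product = 20732214682334418436096


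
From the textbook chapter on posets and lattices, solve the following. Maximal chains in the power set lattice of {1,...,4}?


A maximal chain goes from the minimum element to a maximal element via cover relations.
Counting all min-to-max paths in the cover graph.
Total maximal chains: 24


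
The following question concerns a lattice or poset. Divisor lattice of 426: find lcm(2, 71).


In a divisor lattice, join = lcm (least common multiple).
gcd(2,71) = 1
lcm(2,71) = 2*71/gcd = 142/1 = 142


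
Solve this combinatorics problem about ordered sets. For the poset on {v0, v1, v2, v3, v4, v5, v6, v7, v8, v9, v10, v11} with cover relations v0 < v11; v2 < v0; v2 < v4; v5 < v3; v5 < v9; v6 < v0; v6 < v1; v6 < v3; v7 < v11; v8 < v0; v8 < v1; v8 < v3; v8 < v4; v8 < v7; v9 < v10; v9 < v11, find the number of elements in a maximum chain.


A chain is a totally ordered subset; we count the number of elements in a maximum chain.
Compute, for each element x, the size of the longest chain ending at x:
  v2: 1
  v5: 1
  v6: 1
  v8: 1
  v7: 2
  v9: 2
  ...
A maximum chain: v5 < v9 < v10
Number of elements in the longest chain: 3


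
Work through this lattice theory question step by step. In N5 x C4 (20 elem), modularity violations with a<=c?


Modular law: if a <= c then a v (b ^ c) = (a v b) ^ c.
Check all triples (a,b,c) with a <= c among 20 elements.
  e.g. a=(a,0), b=(c,0), c=(b,0): lhs=(a,0) != rhs=(b,0)
  e.g. a=(a,0), b=(c,1), c=(b,0): lhs=(a,0) != rhs=(b,0)
Total violating triples: 40


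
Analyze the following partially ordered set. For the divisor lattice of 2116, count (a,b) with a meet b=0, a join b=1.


Complement pair (a,b): a meet b = bottom, a join b = top.
Here: gcd(a,b)=1 and lcm(a,b)=2116, i.e. a*b=2116 with a,b coprime.
Pairs found: (1,2116), (4,529), (529,4), (2116,1)
Total ordered pairs: 4


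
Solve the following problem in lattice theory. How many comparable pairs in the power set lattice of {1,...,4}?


A comparable pair {a,b} has a < b or b < a in the order.
Count unordered pairs where one element is strictly below the other.
Examples: {{},{1}}, {{},{2}}, {{},{3}}, {{},{4}}, ...
Total comparable pairs: 65


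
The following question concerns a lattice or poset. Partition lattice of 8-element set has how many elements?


B(n) = number of set partitions of an n-element set.
B(n) satisfies the recurrence: B(n+1) = sum_k C(n,k)*B(k).
B(8) = 4140


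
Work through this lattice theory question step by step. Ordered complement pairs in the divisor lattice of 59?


Complement pair (a,b): a meet b = bottom, a join b = top.
Here: gcd(a,b)=1 and lcm(a,b)=59, i.e. a*b=59 with a,b coprime.
Pairs found: (1,59), (59,1)
Total ordered pairs: 2


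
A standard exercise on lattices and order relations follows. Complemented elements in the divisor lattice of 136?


An element a is complemented if some b has a meet b = bottom, a join b = top.
a is complemented iff gcd(a, n/a)=1, i.e. a is a unitary divisor of 136.
Complemented elements: 1, 8, 17, 136
Count: 4


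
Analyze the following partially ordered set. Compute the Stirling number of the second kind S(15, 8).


S(n,k) = k*S(n-1,k) + S(n-1,k-1).
S(14,8) = 20912320, S(14,7) = 49329280
S(15,8) = 8*20912320 + 49329280 = 167298560 + 49329280
S(15,8) = 216627840


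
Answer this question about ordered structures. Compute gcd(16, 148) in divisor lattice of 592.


In a divisor lattice, meet = gcd (greatest common divisor).
By Euclidean algorithm or factoring: gcd(16,148) = 4


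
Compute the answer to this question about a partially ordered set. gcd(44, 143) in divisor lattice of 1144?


Meet=gcd.
gcd(44,143)=11


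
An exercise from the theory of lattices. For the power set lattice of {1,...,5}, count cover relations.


A cover relation a -< b holds when a < b with no c strictly between.
Cover relations:
  {} -< {1}
  {} -< {2}
  {} -< {3}
  {} -< {4}
  {} -< {5}
  {1} -< {1,2}
  {1} -< {1,3}
  {1} -< {1,4}
  ...72 more
Total: 80


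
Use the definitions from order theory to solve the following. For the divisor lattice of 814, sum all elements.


sigma(n) = sum of divisors.
Divisors of 814: [1, 2, 11, 22, 37, 74, 407, 814]
Sum = 1368


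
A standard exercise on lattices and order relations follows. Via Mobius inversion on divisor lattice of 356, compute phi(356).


phi(n) = n * prod_{p|n} (1 - 1/p).
Prime divisors of 356: [2, 89]
phi(356) = 356 * (1 - 1/2) * (1 - 1/89)
phi(356) = 176


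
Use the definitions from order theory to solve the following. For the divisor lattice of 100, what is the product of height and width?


Height = length of longest chain minus 1; width = size of largest antichain.
A maximum chain: 1 | 5 | 25 | 50 | 100  (height 4).
A maximum antichain: {4, 10, 25}  (width 3).
Product = 4 * 3 = 12


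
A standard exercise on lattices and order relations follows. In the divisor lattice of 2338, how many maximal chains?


A maximal chain goes from the minimum element to a maximal element via cover relations.
Counting all min-to-max paths in the cover graph.
Total maximal chains: 6


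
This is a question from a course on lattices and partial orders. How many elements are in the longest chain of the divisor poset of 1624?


A chain is a totally ordered subset; we count the number of elements in a maximum chain.
Compute, for each element x, the size of the longest chain ending at x:
  1: 1
  2: 2
  7: 2
  29: 2
  4: 3
  8: 4
  ...
A maximum chain: 1 < 2 < 4 < 8 < 56 < 1624
Number of elements in the longest chain: 6


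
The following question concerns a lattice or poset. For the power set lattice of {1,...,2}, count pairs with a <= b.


The order relation is {(a,b) : a <= b}, reflexive so it includes (a,a).
Examples: ({},{}), ({},{1,2}), ({},{1}), ({},{2}), ({1,2},{1,2}), ...
Total ordered pairs: 9


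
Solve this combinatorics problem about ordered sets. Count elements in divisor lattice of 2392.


Divisors of 2392: [1, 2, 4, 8, 13, 23, 26, 46, 52, 92, 104, 184, 299, 598, 1196, 2392]
Count: 16


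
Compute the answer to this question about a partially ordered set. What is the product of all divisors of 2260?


Divisors of 2260: [1, 2, 4, 5, 10, 20, 113, 226, 452, 565, 1130, 2260]
Product = n^(d(n)/2) = 2260^(12/2)
Product = 133244912166976000000


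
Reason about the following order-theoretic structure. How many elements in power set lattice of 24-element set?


Power set = 2^n.
2^24 = 16777216


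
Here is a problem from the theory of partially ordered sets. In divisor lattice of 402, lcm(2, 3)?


Join=lcm.
gcd(2,3)=1
lcm=6


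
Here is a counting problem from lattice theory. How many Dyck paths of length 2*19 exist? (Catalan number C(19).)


C(n) = C(2n, n) / (n+1).
C(38, 19) = 35345263800
C(19) = 35345263800 / 20 = 1767263190


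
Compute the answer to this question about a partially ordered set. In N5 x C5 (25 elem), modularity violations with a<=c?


Modular law: if a <= c then a v (b ^ c) = (a v b) ^ c.
Check all triples (a,b,c) with a <= c among 25 elements.
  e.g. a=(a,0), b=(c,0), c=(b,0): lhs=(a,0) != rhs=(b,0)
  e.g. a=(a,0), b=(c,1), c=(b,0): lhs=(a,0) != rhs=(b,0)
Total violating triples: 75


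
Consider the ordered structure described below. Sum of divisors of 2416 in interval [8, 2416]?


Interval [8,2416] in divisors of 2416: [8, 16, 1208, 2416]
Sum = 3648


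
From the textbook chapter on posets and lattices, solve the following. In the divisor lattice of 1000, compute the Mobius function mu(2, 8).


In a divisor lattice, mu(a,b) = mu(b/a) where mu is the classical Mobius function.
b/a = 8/2 = 4
Prime factorization of 4: primes [2]
4 is not squarefree, so mu(4) = 0


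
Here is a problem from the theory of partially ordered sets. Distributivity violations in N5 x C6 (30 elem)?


Distributive law: a ^ (b v c) = (a ^ b) v (a ^ c).
Check all 30^3 = 27000 ordered triples (a,b,c).
  e.g. a=(b,0), b=(a,0), c=(c,0): lhs=(b,0) != rhs=(a,0)
  e.g. a=(b,0), b=(a,0), c=(c,1): lhs=(b,0) != rhs=(a,0)
Total violating triples: 432


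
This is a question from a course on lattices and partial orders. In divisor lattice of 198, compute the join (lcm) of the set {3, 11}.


In a divisor lattice, join = lcm (least common multiple).
Compute lcm iteratively: start with first element, then lcm(current, next).
Elements: [3, 11]
lcm(3,11) = 33
Final lcm = 33


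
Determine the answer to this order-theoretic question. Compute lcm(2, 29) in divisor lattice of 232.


In a divisor lattice, join = lcm (least common multiple).
gcd(2,29) = 1
lcm(2,29) = 2*29/gcd = 58/1 = 58


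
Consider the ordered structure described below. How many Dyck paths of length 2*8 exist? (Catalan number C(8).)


C(n) = C(2n, n) / (n+1).
C(16, 8) = 12870
C(8) = 12870 / 9 = 1430


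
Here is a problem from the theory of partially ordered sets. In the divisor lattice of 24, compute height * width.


Height = length of longest chain minus 1; width = size of largest antichain.
A maximum chain: 1 | 3 | 6 | 12 | 24  (height 4).
A maximum antichain: {2, 3}  (width 2).
Product = 4 * 2 = 8


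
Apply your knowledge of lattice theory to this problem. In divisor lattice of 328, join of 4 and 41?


In a divisor lattice, join = lcm (least common multiple).
gcd(4,41) = 1
lcm(4,41) = 4*41/gcd = 164/1 = 164


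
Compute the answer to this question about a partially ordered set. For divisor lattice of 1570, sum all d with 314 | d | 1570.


Interval [314,1570] in divisors of 1570: [314, 1570]
Sum = 1884


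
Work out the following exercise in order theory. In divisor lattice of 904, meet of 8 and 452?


In a divisor lattice, meet = gcd (greatest common divisor).
By Euclidean algorithm or factoring: gcd(8,452) = 4


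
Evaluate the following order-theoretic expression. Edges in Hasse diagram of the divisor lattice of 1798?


A cover relation a -< b holds when a < b with no c strictly between.
Cover relations:
  1 -< 2
  1 -< 29
  1 -< 31
  2 -< 58
  2 -< 62
  29 -< 58
  29 -< 899
  31 -< 62
  ...4 more
Total: 12


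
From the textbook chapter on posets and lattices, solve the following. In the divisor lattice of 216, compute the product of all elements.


Divisors of 216: [1, 2, 3, 4, 6, 8, 9, 12, 18, 24, 27, 36, 54, 72, 108, 216]
Product = n^(d(n)/2) = 216^(16/2)
Product = 4738381338321616896


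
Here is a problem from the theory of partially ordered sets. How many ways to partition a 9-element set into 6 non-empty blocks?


S(n,k) = k*S(n-1,k) + S(n-1,k-1).
S(8,6) = 266, S(8,5) = 1050
S(9,6) = 6*266 + 1050 = 1596 + 1050
S(9,6) = 2646


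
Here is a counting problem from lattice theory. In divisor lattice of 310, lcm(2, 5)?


Join=lcm.
gcd(2,5)=1
lcm=10


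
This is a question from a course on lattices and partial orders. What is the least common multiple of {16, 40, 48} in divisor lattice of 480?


In a divisor lattice, join = lcm (least common multiple).
Compute lcm iteratively: start with first element, then lcm(current, next).
Elements: [16, 40, 48]
lcm(16,40) = 80
lcm(80,48) = 240
Final lcm = 240


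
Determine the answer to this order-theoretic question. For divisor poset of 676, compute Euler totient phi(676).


phi(n) = n * prod_{p|n} (1 - 1/p).
Prime divisors of 676: [2, 13]
phi(676) = 676 * (1 - 1/2) * (1 - 1/13)
phi(676) = 312


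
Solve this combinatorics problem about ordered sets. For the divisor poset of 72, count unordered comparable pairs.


A comparable pair {a,b} has a < b or b < a in the order.
Count unordered pairs where one element is strictly below the other.
Examples: {1,2}, {1,3}, {1,4}, {1,6}, ...
Total comparable pairs: 48


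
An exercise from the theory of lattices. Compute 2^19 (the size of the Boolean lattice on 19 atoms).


Power set = 2^n.
2^19 = 524288
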